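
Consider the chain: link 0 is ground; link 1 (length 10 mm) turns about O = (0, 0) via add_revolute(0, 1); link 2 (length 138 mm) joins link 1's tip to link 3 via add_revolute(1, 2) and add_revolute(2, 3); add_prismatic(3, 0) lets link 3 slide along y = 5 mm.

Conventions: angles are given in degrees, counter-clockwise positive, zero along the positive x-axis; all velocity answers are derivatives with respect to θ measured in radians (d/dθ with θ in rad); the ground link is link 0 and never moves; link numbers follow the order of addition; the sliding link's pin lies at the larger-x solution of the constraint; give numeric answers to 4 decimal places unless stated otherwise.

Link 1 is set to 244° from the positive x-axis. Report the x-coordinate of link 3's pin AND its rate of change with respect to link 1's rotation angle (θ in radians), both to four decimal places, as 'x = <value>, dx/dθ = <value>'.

geometry: r = 10 mm, L = 138 mm, e = 5 mm
crank pin P = (r cos θ, r sin θ) = (-4.383711, -8.987940)
h = r sin θ − e = -8.987940 − 5 = -13.987940
x = r cos θ + √(L² − h²) = -4.383711 + 137.289248 = 132.905536
dx/dθ = −r sin θ − h·r cos θ/√(L² − h²) (θ in radians; h = -13.987940) = 8.541299

x = 132.9055, dx/dθ = 8.5413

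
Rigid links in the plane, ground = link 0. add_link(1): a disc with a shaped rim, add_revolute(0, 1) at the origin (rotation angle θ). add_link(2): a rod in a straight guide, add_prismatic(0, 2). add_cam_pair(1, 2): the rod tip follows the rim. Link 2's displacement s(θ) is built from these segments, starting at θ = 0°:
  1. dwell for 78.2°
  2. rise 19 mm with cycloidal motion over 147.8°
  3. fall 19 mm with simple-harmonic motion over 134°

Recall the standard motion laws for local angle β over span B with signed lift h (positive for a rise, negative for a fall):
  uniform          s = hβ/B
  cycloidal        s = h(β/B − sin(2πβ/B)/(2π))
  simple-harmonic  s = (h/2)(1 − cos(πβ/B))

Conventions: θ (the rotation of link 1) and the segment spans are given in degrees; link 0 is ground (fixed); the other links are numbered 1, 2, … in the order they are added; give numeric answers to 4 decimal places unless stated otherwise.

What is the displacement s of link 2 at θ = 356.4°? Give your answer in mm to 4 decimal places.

segment 1 (0° to 78.2°, dwell): s unchanged at 0.0000
segment 2 (78.2° to 226°, cycloidal, h = 19) is passed completely: s = 0.0000 + (19) = 19.0000
θ = 356.4° falls in segment 3 (226° to 360°, simple-harmonic, h = -19): β = 356.4 − 226 = 130.4°, B = 134°; Δs = -19/2·(1 − cos(π·0.9731)) = -18.9662; s = 19.0000 − 18.9662 = 0.0338

0.0338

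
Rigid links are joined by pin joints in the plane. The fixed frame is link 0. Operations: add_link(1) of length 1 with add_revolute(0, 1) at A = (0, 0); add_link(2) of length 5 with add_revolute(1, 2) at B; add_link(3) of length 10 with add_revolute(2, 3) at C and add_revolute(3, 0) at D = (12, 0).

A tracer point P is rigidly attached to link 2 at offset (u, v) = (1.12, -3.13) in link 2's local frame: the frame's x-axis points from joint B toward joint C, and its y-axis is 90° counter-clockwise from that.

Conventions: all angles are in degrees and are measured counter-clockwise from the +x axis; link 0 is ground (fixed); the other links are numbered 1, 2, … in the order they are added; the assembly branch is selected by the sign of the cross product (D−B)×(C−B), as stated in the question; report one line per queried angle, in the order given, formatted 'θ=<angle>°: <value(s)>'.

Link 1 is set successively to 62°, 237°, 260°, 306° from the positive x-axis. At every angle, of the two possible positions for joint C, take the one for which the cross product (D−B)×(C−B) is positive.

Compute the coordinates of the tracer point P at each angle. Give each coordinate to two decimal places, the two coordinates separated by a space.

A=(0,0), D=(12.00,0)
θ=62°: B = A + 1.00·(cos62°, sin62°) = (0.4695, 0.8829)
θ=62°: |BD| = 11.5643
θ=62°: circle(B,5.00) ∩ circle(D,10.00): a=2.5394, h=4.3071
θ=62°:   candidates: C₊=(3.3303,4.9836) cross=49.809; C₋=(2.6726,-3.6055) cross=-49.809
θ=62°:   branch + wants cross > 0 → take C=(3.3303,4.9836) (cross=49.809)
θ=62°: ex = (C−B)/|BC| = (0.5722,0.8201); ey = (-0.8201,0.5722)
θ=62°: P = B + 1.12·ex + -3.13·ey = (3.6773,0.0106)
θ=237°: B = A + 1.00·(cos237°, sin237°) = (-0.5446, -0.8387)
θ=237°: |BD| = 12.5726
θ=237°: circle(B,5.00) ∩ circle(D,10.00): a=3.3037, h=3.7531
θ=237°:   candidates: C₊=(2.5013,3.1265) cross=47.187; C₋=(3.0020,-4.3631) cross=-47.187
θ=237°:   branch + wants cross > 0 → take C=(2.5013,3.1265) (cross=47.187)
θ=237°: ex = (C−B)/|BC| = (0.6092,0.7930); ey = (-0.7930,0.6092)
θ=237°: P = B + 1.12·ex + -3.13·ey = (2.6198,-1.8572)
θ=260°: B = A + 1.00·(cos260°, sin260°) = (-0.1736, -0.9848)
θ=260°: |BD| = 12.2134
θ=260°: circle(B,5.00) ∩ circle(D,10.00): a=3.0363, h=3.9725
θ=260°:   candidates: C₊=(2.5325,3.2196) cross=48.518; C₋=(3.1731,-4.6995) cross=-48.518
θ=260°:   branch + wants cross > 0 → take C=(2.5325,3.2196) (cross=48.518)
θ=260°: ex = (C−B)/|BC| = (0.5412,0.8409); ey = (-0.8409,0.5412)
θ=260°: P = B + 1.12·ex + -3.13·ey = (3.0645,-1.7370)
θ=306°: B = A + 1.00·(cos306°, sin306°) = (0.5878, -0.8090)
θ=306°: |BD| = 11.4409
θ=306°: circle(B,5.00) ∩ circle(D,10.00): a=2.4427, h=4.3627
θ=306°:   candidates: C₊=(2.7159,3.7155) cross=49.913; C₋=(3.3329,-4.9881) cross=-49.913
θ=306°:   branch + wants cross > 0 → take C=(2.7159,3.7155) (cross=49.913)
θ=306°: ex = (C−B)/|BC| = (0.4256,0.9049); ey = (-0.9049,0.4256)
θ=306°: P = B + 1.12·ex + -3.13·ey = (3.8968,-1.1277)

θ=62°: 3.68 0.01
θ=237°: 2.62 -1.86
θ=260°: 3.06 -1.74
θ=306°: 3.90 -1.13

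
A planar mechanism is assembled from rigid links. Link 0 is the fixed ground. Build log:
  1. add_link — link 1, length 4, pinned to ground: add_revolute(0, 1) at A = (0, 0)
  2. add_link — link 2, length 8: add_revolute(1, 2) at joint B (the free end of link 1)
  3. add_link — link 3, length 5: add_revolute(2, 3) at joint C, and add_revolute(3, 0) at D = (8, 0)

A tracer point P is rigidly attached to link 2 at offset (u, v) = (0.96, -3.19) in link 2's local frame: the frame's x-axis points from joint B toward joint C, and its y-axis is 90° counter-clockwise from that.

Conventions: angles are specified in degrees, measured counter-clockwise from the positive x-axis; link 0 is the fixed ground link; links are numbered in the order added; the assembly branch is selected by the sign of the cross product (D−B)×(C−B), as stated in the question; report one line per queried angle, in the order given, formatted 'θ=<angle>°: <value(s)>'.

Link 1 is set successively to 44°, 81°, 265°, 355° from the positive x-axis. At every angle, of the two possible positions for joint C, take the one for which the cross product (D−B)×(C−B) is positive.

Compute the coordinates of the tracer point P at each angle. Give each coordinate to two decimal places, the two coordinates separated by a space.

A=(0,0), D=(8.00,0)
θ=44°: B = A + 4.00·(cos44°, sin44°) = (2.8774, 2.7786)
θ=44°: |BD| = 5.8277
θ=44°: circle(B,8.00) ∩ circle(D,5.00): a=6.2599, h=4.9813
θ=44°:   candidates: C₊=(10.7550,4.1725) cross=29.029; C₋=(6.0049,-4.5847) cross=-29.029
θ=44°:   branch + wants cross > 0 → take C=(10.7550,4.1725) (cross=29.029)
θ=44°: ex = (C−B)/|BC| = (0.9847,0.1742); ey = (-0.1742,0.9847)
θ=44°: P = B + 0.96·ex + -3.19·ey = (4.3785,-0.1953)
θ=81°: B = A + 4.00·(cos81°, sin81°) = (0.6257, 3.9508)
θ=81°: |BD| = 8.3659
θ=81°: circle(B,8.00) ∩ circle(D,5.00): a=6.5138, h=4.6443
θ=81°:   candidates: C₊=(8.5607,4.9685) cross=38.854; C₋=(4.1742,-3.2192) cross=-38.854
θ=81°:   branch + wants cross > 0 → take C=(8.5607,4.9685) (cross=38.854)
θ=81°: ex = (C−B)/|BC| = (0.9919,0.1272); ey = (-0.1272,0.9919)
θ=81°: P = B + 0.96·ex + -3.19·ey = (1.9837,0.9088)
θ=265°: B = A + 4.00·(cos265°, sin265°) = (-0.3486, -3.9848)
θ=265°: |BD| = 9.2508
θ=265°: circle(B,8.00) ∩ circle(D,5.00): a=6.7333, h=4.3200
θ=265°:   candidates: C₊=(3.8672,2.8143) cross=39.963; C₋=(7.5888,-4.9831) cross=-39.963
θ=265°:   branch + wants cross > 0 → take C=(3.8672,2.8143) (cross=39.963)
θ=265°: ex = (C−B)/|BC| = (0.5270,0.8499); ey = (-0.8499,0.5270)
θ=265°: P = B + 0.96·ex + -3.19·ey = (2.8684,-4.8500)
θ=355°: B = A + 4.00·(cos355°, sin355°) = (3.9848, -0.3486)
θ=355°: |BD| = 4.0303
θ=355°: circle(B,8.00) ∩ circle(D,5.00): a=6.8535, h=4.1267
θ=355°:   candidates: C₊=(10.4556,4.3555) cross=16.632; C₋=(11.1695,-3.8670) cross=-16.632
θ=355°:   branch + wants cross > 0 → take C=(10.4556,4.3555) (cross=16.632)
θ=355°: ex = (C−B)/|BC| = (0.8089,0.5880); ey = (-0.5880,0.8089)
θ=355°: P = B + 0.96·ex + -3.19·ey = (6.6370,-2.3644)

θ=44°: 4.38 -0.20
θ=81°: 1.98 0.91
θ=265°: 2.87 -4.85
θ=355°: 6.64 -2.36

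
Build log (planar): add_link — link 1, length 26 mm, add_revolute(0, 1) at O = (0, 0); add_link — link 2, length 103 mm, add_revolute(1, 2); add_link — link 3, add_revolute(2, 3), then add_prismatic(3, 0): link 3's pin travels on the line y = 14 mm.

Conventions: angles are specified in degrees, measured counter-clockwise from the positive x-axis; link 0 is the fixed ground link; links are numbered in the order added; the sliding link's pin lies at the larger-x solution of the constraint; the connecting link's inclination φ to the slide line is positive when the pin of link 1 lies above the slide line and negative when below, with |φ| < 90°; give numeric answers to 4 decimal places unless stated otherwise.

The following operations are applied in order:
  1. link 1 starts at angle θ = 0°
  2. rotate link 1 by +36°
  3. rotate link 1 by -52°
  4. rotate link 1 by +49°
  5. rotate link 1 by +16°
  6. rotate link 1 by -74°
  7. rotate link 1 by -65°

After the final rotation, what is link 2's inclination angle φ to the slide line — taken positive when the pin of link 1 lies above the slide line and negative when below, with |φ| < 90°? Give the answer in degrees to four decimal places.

geometry: r = 26 mm, L = 103 mm, e = 14 mm; θ starts at 0°
rotate link 1 by +36°: θ ← 0° +36° = 36°
rotate link 1 by -52°: θ ← 36° -52° = -16°
rotate link 1 by +49°: θ ← -16° +49° = 33°
rotate link 1 by +16°: θ ← 33° +16° = 49°
rotate link 1 by -74°: θ ← 49° -74° = -25°
rotate link 1 by -65°: θ ← -25° -65° = -90°
h = r sin θ − e = -26.000000 − 14 = -40.000000
sin φ = h / L = -40.000000 / 103 = -0.38834951
φ = arcsin(-0.38834951) = -22.851840°

-22.8518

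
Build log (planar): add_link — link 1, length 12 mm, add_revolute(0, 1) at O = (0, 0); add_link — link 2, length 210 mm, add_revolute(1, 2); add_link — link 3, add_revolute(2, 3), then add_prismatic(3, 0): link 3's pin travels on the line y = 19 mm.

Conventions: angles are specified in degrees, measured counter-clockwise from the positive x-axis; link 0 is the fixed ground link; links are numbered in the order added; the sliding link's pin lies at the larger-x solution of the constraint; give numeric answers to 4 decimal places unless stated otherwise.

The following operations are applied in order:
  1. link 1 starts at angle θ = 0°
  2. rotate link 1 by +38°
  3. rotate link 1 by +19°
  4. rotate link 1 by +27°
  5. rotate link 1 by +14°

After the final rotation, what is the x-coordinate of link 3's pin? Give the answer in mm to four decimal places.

geometry: r = 12 mm, L = 210 mm, e = 19 mm; θ starts at 0°
rotate link 1 by +38°: θ ← 0° +38° = 38°
rotate link 1 by +19°: θ ← 38° +19° = 57°
rotate link 1 by +27°: θ ← 57° +27° = 84°
rotate link 1 by +14°: θ ← 84° +14° = 98°
crank pin P = (r cos θ, r sin θ) = (-1.670077, 11.883217)
h = r sin θ − e = 11.883217 − 19 = -7.116783
x = r cos θ + √(L² − h²) = -1.670077 + 209.879373 = 208.209296

208.2093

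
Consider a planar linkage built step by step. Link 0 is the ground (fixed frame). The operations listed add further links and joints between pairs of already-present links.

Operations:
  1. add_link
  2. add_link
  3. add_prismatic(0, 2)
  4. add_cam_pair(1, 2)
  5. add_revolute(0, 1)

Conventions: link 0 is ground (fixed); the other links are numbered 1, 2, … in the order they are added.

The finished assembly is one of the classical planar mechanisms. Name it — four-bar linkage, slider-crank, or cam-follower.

links: 3 (incl. ground); joints: 1 revolute, 1 prismatic, 1 higher (cam) pair, forming one closed loop
3 links, revolute + prismatic + higher pair in one loop → cam-follower

cam-follower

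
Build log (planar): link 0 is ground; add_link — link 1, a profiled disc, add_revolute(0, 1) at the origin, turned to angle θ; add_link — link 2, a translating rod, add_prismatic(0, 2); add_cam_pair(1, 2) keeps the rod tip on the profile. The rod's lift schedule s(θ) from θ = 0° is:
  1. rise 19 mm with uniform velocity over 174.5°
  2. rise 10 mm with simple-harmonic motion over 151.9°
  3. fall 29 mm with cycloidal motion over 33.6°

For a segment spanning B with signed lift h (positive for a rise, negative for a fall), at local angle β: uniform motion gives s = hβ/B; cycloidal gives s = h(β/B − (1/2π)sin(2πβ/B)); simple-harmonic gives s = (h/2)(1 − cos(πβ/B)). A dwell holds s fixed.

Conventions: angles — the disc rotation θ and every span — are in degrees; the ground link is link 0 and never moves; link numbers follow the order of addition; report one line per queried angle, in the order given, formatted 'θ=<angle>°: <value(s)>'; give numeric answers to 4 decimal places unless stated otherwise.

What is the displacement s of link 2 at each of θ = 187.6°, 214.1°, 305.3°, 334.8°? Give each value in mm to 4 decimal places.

seg 1 [0°–174.5°] uniform, h=19: full span → s += 19 → s = 19.0000
seg 2 [174.5°–326.4°] simple-harmonic, h=10: θ=187.6° here. β=13.1, B=151.9. 10/2·(1 − cos(π·0.0862)) = 0.1824 → s = 19.1824
seg 2 [174.5°–326.4°] simple-harmonic, h=10: θ=214.1° here. β=39.6, B=151.9. 10/2·(1 − cos(π·0.2607)) = 1.5853 → s = 20.5853
seg 2 [174.5°–326.4°] simple-harmonic, h=10: θ=305.3° here. β=130.8, B=151.9. 10/2·(1 − cos(π·0.8611)) = 9.5314 → s = 28.5314
seg 2 [174.5°–326.4°] simple-harmonic, h=10: full span → s += 10 → s = 29.0000
seg 3 [326.4°–360°] cycloidal, h=-29: θ=334.8° here. β=8.4, B=33.6. -29·(0.2500 − sin(2π·0.2500)/(2π)) = -2.6345 → s = 26.3655

θ=187.6°: 19.1824
θ=214.1°: 20.5853
θ=305.3°: 28.5314
θ=334.8°: 26.3655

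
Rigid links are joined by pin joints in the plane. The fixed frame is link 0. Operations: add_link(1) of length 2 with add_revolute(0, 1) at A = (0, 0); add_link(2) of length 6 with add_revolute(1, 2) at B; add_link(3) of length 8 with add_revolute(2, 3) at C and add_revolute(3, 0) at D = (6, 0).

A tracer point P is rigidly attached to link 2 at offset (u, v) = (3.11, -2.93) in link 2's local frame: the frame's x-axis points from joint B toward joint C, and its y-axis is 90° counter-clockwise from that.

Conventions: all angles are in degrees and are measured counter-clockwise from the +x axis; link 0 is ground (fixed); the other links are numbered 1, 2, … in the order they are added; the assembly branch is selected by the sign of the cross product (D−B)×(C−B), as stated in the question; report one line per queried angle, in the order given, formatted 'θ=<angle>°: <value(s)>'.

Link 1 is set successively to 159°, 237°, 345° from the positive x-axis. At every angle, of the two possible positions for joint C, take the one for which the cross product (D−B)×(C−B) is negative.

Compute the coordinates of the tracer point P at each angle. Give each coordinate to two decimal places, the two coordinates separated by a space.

A=(0,0), D=(6.00,0)
θ=159°: B = A + 2.00·(cos159°, sin159°) = (-1.8672, 0.7167)
θ=159°: |BD| = 7.8997
θ=159°: circle(B,6.00) ∩ circle(D,8.00): a=2.1777, h=5.5909
θ=159°:   candidates: C₊=(0.8088,6.0870) cross=44.166; C₋=(-0.2057,-5.0486) cross=-44.166
θ=159°:   branch - wants cross < 0 → take C=(-0.2057,-5.0486) (cross=-44.166)
θ=159°: ex = (C−B)/|BC| = (0.2769,-0.9609); ey = (0.9609,0.2769)
θ=159°: P = B + 3.11·ex + -2.93·ey = (-3.8214,-3.0830)
θ=237°: B = A + 2.00·(cos237°, sin237°) = (-1.0893, -1.6773)
θ=237°: |BD| = 7.2850
θ=237°: circle(B,6.00) ∩ circle(D,8.00): a=1.7207, h=5.7480
θ=237°:   candidates: C₊=(-0.7382,4.3124) cross=41.874; C₋=(1.9087,-6.8747) cross=-41.874
θ=237°:   branch - wants cross < 0 → take C=(1.9087,-6.8747) (cross=-41.874)
θ=237°: ex = (C−B)/|BC| = (0.4997,-0.8662); ey = (0.8662,0.4997)
θ=237°: P = B + 3.11·ex + -2.93·ey = (-2.0734,-5.8353)
θ=345°: B = A + 2.00·(cos345°, sin345°) = (1.9319, -0.5176)
θ=345°: |BD| = 4.1009
θ=345°: circle(B,6.00) ∩ circle(D,8.00): a=-1.3634, h=5.8430
θ=345°:   candidates: C₊=(-0.1581,5.1066) cross=23.962; C₋=(1.3169,-6.4860) cross=-23.962
θ=345°:   branch - wants cross < 0 → take C=(1.3169,-6.4860) (cross=-23.962)
θ=345°: ex = (C−B)/|BC| = (-0.1025,-0.9947); ey = (0.9947,-0.1025)
θ=345°: P = B + 3.11·ex + -2.93·ey = (-1.3015,-3.3110)

θ=159°: -3.82 -3.08
θ=237°: -2.07 -5.84
θ=345°: -1.30 -3.31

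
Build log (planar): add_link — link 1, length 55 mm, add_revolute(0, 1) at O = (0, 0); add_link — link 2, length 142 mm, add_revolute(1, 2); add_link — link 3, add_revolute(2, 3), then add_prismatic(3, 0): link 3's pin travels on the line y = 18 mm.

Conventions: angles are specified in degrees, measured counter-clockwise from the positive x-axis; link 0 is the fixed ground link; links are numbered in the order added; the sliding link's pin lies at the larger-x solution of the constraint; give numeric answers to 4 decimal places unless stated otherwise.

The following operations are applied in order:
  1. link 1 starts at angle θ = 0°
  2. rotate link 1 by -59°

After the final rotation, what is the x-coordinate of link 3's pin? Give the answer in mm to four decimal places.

geometry: r = 55 mm, L = 142 mm, e = 18 mm; θ starts at 0°
rotate link 1 by -59°: θ ← 0° -59° = -59°
crank pin P = (r cos θ, r sin θ) = (28.327094, -47.144202)
h = r sin θ − e = -47.144202 − 18 = -65.144202
x = r cos θ + √(L² − h²) = 28.327094 + 126.175406 = 154.502500

154.5025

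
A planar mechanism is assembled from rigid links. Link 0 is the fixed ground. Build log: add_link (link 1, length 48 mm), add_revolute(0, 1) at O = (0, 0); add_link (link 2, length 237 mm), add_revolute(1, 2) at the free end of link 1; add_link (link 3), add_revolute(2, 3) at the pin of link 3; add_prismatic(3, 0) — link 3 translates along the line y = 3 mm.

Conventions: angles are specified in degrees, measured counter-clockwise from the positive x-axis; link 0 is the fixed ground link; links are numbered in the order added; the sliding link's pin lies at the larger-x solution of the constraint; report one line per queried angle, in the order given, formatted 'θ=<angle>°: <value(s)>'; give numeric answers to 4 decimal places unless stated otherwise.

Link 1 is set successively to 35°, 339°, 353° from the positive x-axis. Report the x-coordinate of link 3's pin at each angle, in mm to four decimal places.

geometry: r = 48 mm, L = 237 mm, e = 3 mm
θ=35°: crank pin P = (r cos θ, r sin θ) = (39.319298, 27.531669)
θ=35°: h = r sin θ − e = 27.531669 − 3 = 24.531669
θ=35°: x = r cos θ + √(L² − h²) = 39.319298 + 235.726955 = 275.046253
θ=339°: crank pin P = (r cos θ, r sin θ) = (44.811860, -17.201662)
θ=339°: h = r sin θ − e = -17.201662 − 3 = -20.201662
θ=339°: x = r cos θ + √(L² − h²) = 44.811860 + 236.137445 = 280.949305
θ=353°: crank pin P = (r cos θ, r sin θ) = (47.642215, -5.849728)
θ=353°: h = r sin θ − e = -5.849728 − 3 = -8.849728
θ=353°: x = r cos θ + √(L² − h²) = 47.642215 + 236.834715 = 284.476930

θ=35°: 275.0463
θ=339°: 280.9493
θ=353°: 284.4769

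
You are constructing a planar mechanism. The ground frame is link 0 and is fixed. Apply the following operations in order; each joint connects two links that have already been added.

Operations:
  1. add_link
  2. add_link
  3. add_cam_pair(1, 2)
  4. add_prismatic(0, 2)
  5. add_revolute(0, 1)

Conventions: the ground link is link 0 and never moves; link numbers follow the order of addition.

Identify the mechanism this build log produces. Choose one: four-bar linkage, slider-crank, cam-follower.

links: 3 (incl. ground); joints: 1 revolute, 1 prismatic, 1 higher (cam) pair, forming one closed loop
3 links, revolute + prismatic + higher pair in one loop → cam-follower

cam-follower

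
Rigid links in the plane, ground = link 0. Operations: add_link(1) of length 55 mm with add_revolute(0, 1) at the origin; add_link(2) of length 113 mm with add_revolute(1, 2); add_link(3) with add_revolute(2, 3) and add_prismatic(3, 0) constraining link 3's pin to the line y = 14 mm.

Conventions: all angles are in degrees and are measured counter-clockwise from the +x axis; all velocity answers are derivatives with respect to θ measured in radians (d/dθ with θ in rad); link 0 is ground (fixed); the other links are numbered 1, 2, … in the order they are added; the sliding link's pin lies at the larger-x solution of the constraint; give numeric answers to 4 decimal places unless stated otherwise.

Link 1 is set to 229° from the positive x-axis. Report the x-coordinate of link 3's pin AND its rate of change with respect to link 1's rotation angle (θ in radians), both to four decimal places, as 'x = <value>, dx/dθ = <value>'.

geometry: r = 55 mm, L = 113 mm, e = 14 mm
crank pin P = (r cos θ, r sin θ) = (-36.083247, -41.509027)
h = r sin θ − e = -41.509027 − 14 = -55.509027
x = r cos θ + √(L² − h²) = -36.083247 + 98.426358 = 62.343111
dx/dθ = −r sin θ − h·r cos θ/√(L² − h²) (θ in radians; h = -55.509027) = 21.159337

x = 62.3431, dx/dθ = 21.1593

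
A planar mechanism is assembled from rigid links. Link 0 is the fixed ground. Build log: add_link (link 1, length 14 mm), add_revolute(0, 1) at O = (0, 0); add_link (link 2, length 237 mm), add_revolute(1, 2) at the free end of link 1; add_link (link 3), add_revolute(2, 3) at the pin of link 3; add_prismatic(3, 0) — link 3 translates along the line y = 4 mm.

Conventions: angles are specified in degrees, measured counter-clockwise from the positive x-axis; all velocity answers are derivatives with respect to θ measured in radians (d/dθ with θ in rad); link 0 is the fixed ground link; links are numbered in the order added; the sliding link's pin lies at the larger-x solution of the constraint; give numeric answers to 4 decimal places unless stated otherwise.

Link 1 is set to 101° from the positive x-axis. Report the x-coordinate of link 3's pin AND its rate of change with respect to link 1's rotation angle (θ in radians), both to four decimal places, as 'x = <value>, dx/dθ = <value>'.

geometry: r = 14 mm, L = 237 mm, e = 4 mm
crank pin P = (r cos θ, r sin θ) = (-2.671326, 13.742781)
h = r sin θ − e = 13.742781 − 4 = 9.742781
x = r cos θ + √(L² − h²) = -2.671326 + 236.799658 = 234.128332
dx/dθ = −r sin θ − h·r cos θ/√(L² − h²) (θ in radians; h = 9.742781) = -13.632873

x = 234.1283, dx/dθ = -13.6329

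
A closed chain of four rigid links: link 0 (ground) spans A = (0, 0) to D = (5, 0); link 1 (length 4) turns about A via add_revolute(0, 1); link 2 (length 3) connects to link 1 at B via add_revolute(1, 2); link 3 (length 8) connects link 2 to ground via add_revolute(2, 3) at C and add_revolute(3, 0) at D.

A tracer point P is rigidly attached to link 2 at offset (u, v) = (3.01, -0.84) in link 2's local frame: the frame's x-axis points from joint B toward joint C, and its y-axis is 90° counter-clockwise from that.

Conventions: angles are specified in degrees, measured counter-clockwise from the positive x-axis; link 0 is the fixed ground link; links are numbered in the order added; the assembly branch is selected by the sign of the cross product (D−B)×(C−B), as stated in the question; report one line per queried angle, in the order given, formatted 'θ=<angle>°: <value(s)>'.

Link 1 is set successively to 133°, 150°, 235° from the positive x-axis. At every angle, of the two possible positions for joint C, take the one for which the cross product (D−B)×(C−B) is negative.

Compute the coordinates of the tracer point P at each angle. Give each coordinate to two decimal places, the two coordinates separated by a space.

A=(0,0), D=(5.00,0)
θ=133°: B = A + 4.00·(cos133°, sin133°) = (-2.7280, 2.9254)
θ=133°: |BD| = 8.2632
θ=133°: circle(B,3.00) ∩ circle(D,8.00): a=0.8036, h=2.8904
θ=133°:   candidates: C₊=(-0.9532,5.3441) cross=23.884; C₋=(-2.9998,-0.0623) cross=-23.884
θ=133°:   branch - wants cross < 0 → take C=(-2.9998,-0.0623) (cross=-23.884)
θ=133°: ex = (C−B)/|BC| = (-0.0906,-0.9959); ey = (0.9959,-0.0906)
θ=133°: P = B + 3.01·ex + -0.84·ey = (-3.8372,0.0039)
θ=150°: B = A + 4.00·(cos150°, sin150°) = (-3.4641, 2.0000)
θ=150°: |BD| = 8.6972
θ=150°: circle(B,3.00) ∩ circle(D,8.00): a=1.1866, h=2.7553
θ=150°:   candidates: C₊=(-1.6756,4.4086) cross=23.964; C₋=(-2.9429,-0.9544) cross=-23.964
θ=150°:   branch - wants cross < 0 → take C=(-2.9429,-0.9544) (cross=-23.964)
θ=150°: ex = (C−B)/|BC| = (0.1737,-0.9848); ey = (0.9848,0.1737)
θ=150°: P = B + 3.01·ex + -0.84·ey = (-3.7684,-1.1102)
θ=235°: B = A + 4.00·(cos235°, sin235°) = (-2.2943, -3.2766)
θ=235°: |BD| = 7.9964
θ=235°: circle(B,3.00) ∩ circle(D,8.00): a=0.5592, h=2.9474
θ=235°:   candidates: C₊=(-2.9919,-0.3589) cross=23.569; C₋=(-0.5765,-5.7361) cross=-23.569
θ=235°:   branch - wants cross < 0 → take C=(-0.5765,-5.7361) (cross=-23.569)
θ=235°: ex = (C−B)/|BC| = (0.5726,-0.8198); ey = (0.8198,0.5726)
θ=235°: P = B + 3.01·ex + -0.84·ey = (-1.2594,-6.2253)

θ=133°: -3.84 0.00
θ=150°: -3.77 -1.11
θ=235°: -1.26 -6.23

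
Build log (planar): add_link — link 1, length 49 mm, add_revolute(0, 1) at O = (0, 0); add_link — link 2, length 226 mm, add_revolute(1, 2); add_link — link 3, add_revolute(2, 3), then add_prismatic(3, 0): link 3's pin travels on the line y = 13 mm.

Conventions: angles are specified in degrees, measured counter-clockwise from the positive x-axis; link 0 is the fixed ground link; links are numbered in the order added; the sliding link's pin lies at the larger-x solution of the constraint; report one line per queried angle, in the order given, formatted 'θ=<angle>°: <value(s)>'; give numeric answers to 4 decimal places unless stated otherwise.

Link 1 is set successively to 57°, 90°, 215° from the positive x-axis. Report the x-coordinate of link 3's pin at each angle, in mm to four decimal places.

geometry: r = 49 mm, L = 226 mm, e = 13 mm
θ=57°: crank pin P = (r cos θ, r sin θ) = (26.687313, 41.094858)
θ=57°: h = r sin θ − e = 41.094858 − 13 = 28.094858
θ=57°: x = r cos θ + √(L² − h²) = 26.687313 + 224.246915 = 250.934228
θ=90°: crank pin P = (r cos θ, r sin θ) = (0.000000, 49.000000)
θ=90°: h = r sin θ − e = 49.000000 − 13 = 36.000000
θ=90°: x = r cos θ + √(L² − h²) = 0.000000 + 223.114320 = 223.114320
θ=215°: crank pin P = (r cos θ, r sin θ) = (-40.138450, -28.105245)
θ=215°: h = r sin θ − e = -28.105245 − 13 = -41.105245
θ=215°: x = r cos θ + √(L² − h²) = -40.138450 + 222.230418 = 182.091968

θ=57°: 250.9342
θ=90°: 223.1143
θ=215°: 182.0920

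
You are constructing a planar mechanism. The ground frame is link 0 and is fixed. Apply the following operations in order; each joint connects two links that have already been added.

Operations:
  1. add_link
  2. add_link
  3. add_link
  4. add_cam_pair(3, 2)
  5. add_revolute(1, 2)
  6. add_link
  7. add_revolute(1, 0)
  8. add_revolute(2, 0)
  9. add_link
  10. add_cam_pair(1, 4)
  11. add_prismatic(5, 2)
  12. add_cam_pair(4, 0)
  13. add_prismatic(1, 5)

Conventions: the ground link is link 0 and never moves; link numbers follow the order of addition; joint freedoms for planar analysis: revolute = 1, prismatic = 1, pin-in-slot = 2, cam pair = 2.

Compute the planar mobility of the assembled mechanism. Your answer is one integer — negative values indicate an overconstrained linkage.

ground; <1,0,0>
#1 <2,0,0>
#2 <3,0,0>
#3 <4,0,0>
C:3↔2 J2 <4,0,1>
R:1↔2 J1 <4,1,1>
#4 <5,1,1>
R:1↔0 J1 <5,2,1>
R:2↔0 J1 <5,3,1>
#5 <6,3,1>
C:1↔4 J2 <6,3,2>
P:5↔2 J1 <6,4,2>
C:4↔0 J2 <6,4,3>
P:1↔5 J1 <6,5,3>
3×5 − 2×5 − 1×3 = 2

M = 2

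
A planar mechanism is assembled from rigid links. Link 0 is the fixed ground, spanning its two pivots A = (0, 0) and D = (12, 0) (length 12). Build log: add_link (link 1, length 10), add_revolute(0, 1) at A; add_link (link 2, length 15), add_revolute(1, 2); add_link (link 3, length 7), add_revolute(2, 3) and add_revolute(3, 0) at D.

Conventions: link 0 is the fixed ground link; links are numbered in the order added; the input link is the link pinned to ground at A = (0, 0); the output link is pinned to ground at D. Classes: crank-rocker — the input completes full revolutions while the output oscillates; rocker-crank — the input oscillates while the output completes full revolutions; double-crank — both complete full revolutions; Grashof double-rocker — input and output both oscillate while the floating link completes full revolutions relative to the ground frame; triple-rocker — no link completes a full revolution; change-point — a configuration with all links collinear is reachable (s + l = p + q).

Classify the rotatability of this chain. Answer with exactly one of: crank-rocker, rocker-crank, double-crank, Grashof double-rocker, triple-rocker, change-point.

lengths: ground=12, input=10, coupler=15, output=7
sorted: s=7 (shortest), l=15 (longest), p+q=22
s + l = 22 vs p + q = 22
s + l = p + q → change-point (collinear configuration reachable)

change-point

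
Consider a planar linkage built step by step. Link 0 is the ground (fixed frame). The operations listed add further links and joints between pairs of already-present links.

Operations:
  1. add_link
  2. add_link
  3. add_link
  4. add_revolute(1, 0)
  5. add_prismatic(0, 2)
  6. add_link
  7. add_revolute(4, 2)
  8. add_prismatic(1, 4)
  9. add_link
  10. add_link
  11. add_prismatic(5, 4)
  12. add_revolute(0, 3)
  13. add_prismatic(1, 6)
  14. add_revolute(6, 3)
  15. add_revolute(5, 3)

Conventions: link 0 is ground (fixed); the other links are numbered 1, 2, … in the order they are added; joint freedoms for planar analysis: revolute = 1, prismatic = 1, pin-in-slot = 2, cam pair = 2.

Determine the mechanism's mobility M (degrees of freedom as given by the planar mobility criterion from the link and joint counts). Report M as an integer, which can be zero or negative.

ground; <1,0,0>
#1 <2,0,0>
#2 <3,0,0>
#3 <4,0,0>
R:1↔0 J1 <4,1,0>
P:0↔2 J1 <4,2,0>
#4 <5,2,0>
R:4↔2 J1 <5,3,0>
P:1↔4 J1 <5,4,0>
#5 <6,4,0>
#6 <7,4,0>
P:5↔4 J1 <7,5,0>
R:0↔3 J1 <7,6,0>
P:1↔6 J1 <7,7,0>
R:6↔3 J1 <7,8,0>
R:5↔3 J1 <7,9,0>
3×6 − 2×9 − 1×0 = 0

M = 0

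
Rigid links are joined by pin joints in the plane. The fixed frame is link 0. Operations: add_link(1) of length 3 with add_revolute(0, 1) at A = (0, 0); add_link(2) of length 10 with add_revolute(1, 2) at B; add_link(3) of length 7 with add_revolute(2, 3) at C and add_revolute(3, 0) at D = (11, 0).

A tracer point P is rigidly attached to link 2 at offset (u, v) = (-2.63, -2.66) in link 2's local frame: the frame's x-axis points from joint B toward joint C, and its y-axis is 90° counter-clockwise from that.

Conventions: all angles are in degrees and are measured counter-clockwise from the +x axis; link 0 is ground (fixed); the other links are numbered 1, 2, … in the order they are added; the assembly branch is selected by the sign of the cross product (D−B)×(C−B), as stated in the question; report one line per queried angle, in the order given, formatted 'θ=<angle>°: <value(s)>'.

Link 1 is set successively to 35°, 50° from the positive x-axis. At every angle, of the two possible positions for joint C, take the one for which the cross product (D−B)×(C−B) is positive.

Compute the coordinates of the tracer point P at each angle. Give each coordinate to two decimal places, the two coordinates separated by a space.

A=(0,0), D=(11.00,0)
θ=35°: B = A + 3.00·(cos35°, sin35°) = (2.4575, 1.7207)
θ=35°: |BD| = 8.7141
θ=35°: circle(B,10.00) ∩ circle(D,7.00): a=7.2833, h=6.8522
θ=35°:   candidates: C₊=(10.9505,6.9998) cross=59.711; C₋=(8.2443,-6.4348) cross=-59.711
θ=35°:   branch + wants cross > 0 → take C=(10.9505,6.9998) (cross=59.711)
θ=35°: ex = (C−B)/|BC| = (0.8493,0.5279); ey = (-0.5279,0.8493)
θ=35°: P = B + -2.63·ex + -2.66·ey = (1.6280,-1.9268)
θ=50°: B = A + 3.00·(cos50°, sin50°) = (1.9284, 2.2981)
θ=50°: |BD| = 9.3582
θ=50°: circle(B,10.00) ∩ circle(D,7.00): a=7.4040, h=6.7217
θ=50°:   candidates: C₊=(10.7563,6.9958) cross=62.903; C₋=(7.4549,-6.0359) cross=-62.903
θ=50°:   branch + wants cross > 0 → take C=(10.7563,6.9958) (cross=62.903)
θ=50°: ex = (C−B)/|BC| = (0.8828,0.4698); ey = (-0.4698,0.8828)
θ=50°: P = B + -2.63·ex + -2.66·ey = (0.8562,-1.2856)

θ=35°: 1.63 -1.93
θ=50°: 0.86 -1.29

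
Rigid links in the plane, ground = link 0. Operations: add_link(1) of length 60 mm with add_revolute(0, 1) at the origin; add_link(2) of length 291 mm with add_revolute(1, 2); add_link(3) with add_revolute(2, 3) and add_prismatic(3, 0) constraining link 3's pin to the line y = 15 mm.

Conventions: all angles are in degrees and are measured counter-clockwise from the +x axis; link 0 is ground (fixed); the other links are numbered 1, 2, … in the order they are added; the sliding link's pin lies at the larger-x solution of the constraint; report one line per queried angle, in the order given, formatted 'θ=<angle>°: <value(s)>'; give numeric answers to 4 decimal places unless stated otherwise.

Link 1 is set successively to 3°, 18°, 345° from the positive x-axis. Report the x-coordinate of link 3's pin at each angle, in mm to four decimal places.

geometry: r = 60 mm, L = 291 mm, e = 15 mm
θ=3°: crank pin P = (r cos θ, r sin θ) = (59.917772, 3.140157)
θ=3°: h = r sin θ − e = 3.140157 − 15 = -11.859843
θ=3°: x = r cos θ + √(L² − h²) = 59.917772 + 290.758223 = 350.675995
θ=18°: crank pin P = (r cos θ, r sin θ) = (57.063391, 18.541020)
θ=18°: h = r sin θ − e = 18.541020 − 15 = 3.541020
θ=18°: x = r cos θ + √(L² − h²) = 57.063391 + 290.978455 = 348.041846
θ=345°: crank pin P = (r cos θ, r sin θ) = (57.955550, -15.529143)
θ=345°: h = r sin θ − e = -15.529143 − 15 = -30.529143
θ=345°: x = r cos θ + √(L² − h²) = 57.955550 + 289.394145 = 347.349695

θ=3°: 350.6760
θ=18°: 348.0418
θ=345°: 347.3497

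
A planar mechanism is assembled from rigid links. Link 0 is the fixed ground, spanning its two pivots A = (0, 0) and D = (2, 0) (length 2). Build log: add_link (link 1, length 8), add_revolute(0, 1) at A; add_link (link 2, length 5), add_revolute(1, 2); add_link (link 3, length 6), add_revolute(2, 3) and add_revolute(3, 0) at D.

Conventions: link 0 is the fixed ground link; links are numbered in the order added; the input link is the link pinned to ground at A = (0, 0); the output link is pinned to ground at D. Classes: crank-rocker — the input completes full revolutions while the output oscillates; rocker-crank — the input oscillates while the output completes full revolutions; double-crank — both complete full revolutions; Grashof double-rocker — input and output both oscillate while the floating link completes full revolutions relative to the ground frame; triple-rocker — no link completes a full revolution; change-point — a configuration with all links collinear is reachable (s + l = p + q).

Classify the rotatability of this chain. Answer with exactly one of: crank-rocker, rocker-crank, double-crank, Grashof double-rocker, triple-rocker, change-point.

lengths: ground=2, input=8, coupler=5, output=6
sorted: s=2 (shortest), l=8 (longest), p+q=11
s + l = 10 vs p + q = 11
s + l < p + q (Grashof) with shortest = ground link → double-crank

double-crank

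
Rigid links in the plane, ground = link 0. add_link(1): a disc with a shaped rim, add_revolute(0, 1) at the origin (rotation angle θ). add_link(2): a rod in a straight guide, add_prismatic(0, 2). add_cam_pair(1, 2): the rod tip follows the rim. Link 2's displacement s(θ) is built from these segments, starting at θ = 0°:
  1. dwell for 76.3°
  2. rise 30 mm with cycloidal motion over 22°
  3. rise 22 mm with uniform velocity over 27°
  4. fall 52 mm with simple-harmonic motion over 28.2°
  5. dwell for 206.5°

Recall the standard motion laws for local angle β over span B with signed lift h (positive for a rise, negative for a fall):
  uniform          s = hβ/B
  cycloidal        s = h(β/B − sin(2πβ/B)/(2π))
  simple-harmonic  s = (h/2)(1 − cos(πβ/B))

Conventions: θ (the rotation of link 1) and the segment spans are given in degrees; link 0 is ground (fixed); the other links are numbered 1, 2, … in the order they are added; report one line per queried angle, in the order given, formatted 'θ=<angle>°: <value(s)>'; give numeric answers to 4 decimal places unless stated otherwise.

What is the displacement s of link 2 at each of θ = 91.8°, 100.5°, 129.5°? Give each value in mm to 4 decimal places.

segment 1 (0° to 76.3°, dwell): s unchanged at 0.0000
θ = 91.8° falls in segment 2 (76.3° to 98.3°, cycloidal, h = 30): β = 91.8 − 76.3 = 15.5°, B = 22°; Δs = 30·(0.7045 − sin(2π·0.7045)/(2π)) = 25.7176; s = 0.0000 + 25.7176 = 25.7176
segment 2 (76.3° to 98.3°, cycloidal, h = 30) is passed completely: s = 0.0000 + (30) = 30.0000
θ = 100.5° falls in segment 3 (98.3° to 125.3°, uniform, h = 22): β = 100.5 − 98.3 = 2.2°, B = 27°; Δs = 22·2.2/27 = 1.7926; s = 30.0000 + 1.7926 = 31.7926
segment 3 (98.3° to 125.3°, uniform, h = 22) is passed completely: s = 30.0000 + (22) = 52.0000
θ = 129.5° falls in segment 4 (125.3° to 153.5°, simple-harmonic, h = -52): β = 129.5 − 125.3 = 4.2°, B = 28.2°; Δs = -52/2·(1 − cos(π·0.1489)) = -2.7945; s = 52.0000 − 2.7945 = 49.2055

θ=91.8°: 25.7176
θ=100.5°: 31.7926
θ=129.5°: 49.2055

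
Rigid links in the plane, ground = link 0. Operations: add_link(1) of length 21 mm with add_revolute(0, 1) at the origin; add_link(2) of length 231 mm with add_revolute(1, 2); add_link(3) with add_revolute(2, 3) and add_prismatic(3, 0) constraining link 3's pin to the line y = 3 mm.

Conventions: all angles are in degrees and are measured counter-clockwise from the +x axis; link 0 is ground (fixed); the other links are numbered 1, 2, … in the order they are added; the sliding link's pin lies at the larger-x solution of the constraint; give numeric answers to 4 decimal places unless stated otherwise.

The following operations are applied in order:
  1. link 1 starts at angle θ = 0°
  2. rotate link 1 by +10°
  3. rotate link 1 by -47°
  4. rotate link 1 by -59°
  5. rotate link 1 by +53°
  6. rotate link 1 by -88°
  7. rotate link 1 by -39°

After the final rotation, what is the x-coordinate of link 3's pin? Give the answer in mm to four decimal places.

geometry: r = 21 mm, L = 231 mm, e = 3 mm; θ starts at 0°
rotate link 1 by +10°: θ ← 0° +10° = 10°
rotate link 1 by -47°: θ ← 10° -47° = -37°
rotate link 1 by -59°: θ ← -37° -59° = -96°
rotate link 1 by +53°: θ ← -96° +53° = -43°
rotate link 1 by -88°: θ ← -43° -88° = -131°
rotate link 1 by -39°: θ ← -131° -39° = -170°
crank pin P = (r cos θ, r sin θ) = (-20.680963, -3.646612)
h = r sin θ − e = -3.646612 − 3 = -6.646612
x = r cos θ + √(L² − h²) = -20.680963 + 230.904358 = 210.223395

210.2234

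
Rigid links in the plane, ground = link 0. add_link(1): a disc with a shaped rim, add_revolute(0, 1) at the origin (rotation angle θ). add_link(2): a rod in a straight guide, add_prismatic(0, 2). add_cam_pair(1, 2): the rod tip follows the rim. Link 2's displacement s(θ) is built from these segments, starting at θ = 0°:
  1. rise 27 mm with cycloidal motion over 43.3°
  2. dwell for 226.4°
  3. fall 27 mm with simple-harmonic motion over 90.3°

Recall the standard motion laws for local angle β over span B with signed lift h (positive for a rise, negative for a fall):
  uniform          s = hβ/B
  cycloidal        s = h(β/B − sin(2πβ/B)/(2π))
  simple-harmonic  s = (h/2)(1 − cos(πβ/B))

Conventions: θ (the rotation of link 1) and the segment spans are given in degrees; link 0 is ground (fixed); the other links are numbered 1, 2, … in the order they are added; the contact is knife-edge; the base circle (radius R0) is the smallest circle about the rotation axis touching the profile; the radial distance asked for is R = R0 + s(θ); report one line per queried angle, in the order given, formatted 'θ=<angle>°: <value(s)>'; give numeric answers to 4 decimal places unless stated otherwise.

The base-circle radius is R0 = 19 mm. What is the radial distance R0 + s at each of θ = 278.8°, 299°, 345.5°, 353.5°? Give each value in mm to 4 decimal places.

segment 1 (0° to 43.3°, cycloidal, h = 27) is passed completely: s = 0.0000 + (27) = 27.0000
segment 2 (43.3° to 269.7°, dwell): s unchanged at 27.0000
θ = 278.8° falls in segment 3 (269.7° to 360°, simple-harmonic, h = -27): β = 278.8 − 269.7 = 9.1°, B = 90.3°; Δs = -27/2·(1 − cos(π·0.1008)) = -0.6709; s = 27.0000 − 0.6709 = 26.3291
θ = 299° falls in segment 3 (269.7° to 360°, simple-harmonic, h = -27): β = 299 − 269.7 = 29.3°, B = 90.3°; Δs = -27/2·(1 − cos(π·0.3245)) = -6.4273; s = 27.0000 − 6.4273 = 20.5727
θ = 345.5° falls in segment 3 (269.7° to 360°, simple-harmonic, h = -27): β = 345.5 − 269.7 = 75.8°, B = 90.3°; Δs = -27/2·(1 − cos(π·0.8394)) = -25.3184; s = 27.0000 − 25.3184 = 1.6816
θ = 353.5° falls in segment 3 (269.7° to 360°, simple-harmonic, h = -27): β = 353.5 − 269.7 = 83.8°, B = 90.3°; Δs = -27/2·(1 − cos(π·0.9280)) = -26.6563; s = 27.0000 − 26.6563 = 0.3437
θ=278.8°: R = R0 + s = 19 + 26.3291 = 45.3291
θ=299°: R = R0 + s = 19 + 20.5727 = 39.5727
θ=345.5°: R = R0 + s = 19 + 1.6816 = 20.6816
θ=353.5°: R = R0 + s = 19 + 0.3437 = 19.3437

θ=278.8°: 45.3291
θ=299°: 39.5727
θ=345.5°: 20.6816
θ=353.5°: 19.3437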